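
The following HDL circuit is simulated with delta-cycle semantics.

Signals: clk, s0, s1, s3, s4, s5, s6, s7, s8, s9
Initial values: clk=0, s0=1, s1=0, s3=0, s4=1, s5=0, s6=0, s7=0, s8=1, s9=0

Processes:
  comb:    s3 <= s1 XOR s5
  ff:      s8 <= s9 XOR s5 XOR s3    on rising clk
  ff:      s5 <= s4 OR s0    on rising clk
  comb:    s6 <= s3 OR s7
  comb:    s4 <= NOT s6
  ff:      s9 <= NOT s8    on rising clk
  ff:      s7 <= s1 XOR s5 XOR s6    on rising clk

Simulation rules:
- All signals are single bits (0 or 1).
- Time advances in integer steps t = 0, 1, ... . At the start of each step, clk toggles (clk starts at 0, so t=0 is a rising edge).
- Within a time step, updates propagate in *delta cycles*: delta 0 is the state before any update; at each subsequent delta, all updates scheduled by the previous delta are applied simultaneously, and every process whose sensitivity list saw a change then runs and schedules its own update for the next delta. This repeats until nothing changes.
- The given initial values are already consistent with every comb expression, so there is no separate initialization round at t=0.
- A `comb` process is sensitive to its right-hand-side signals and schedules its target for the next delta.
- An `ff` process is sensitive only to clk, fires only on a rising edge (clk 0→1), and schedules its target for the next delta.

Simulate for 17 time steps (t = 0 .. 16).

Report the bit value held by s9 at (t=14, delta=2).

0

t=0 Δ0: s8=1 s5=0 s3=0 s0=1 s6=0 s7=0 clk=0 s4=1 s1=0 s9=0
  Δ1: clk:0→1
  Δ2: s8:1→0, s5:0→1
  Δ3: s3:0→1
  Δ4: s6:0→1
  Δ5: s4:1→0
  (5Δ to stable)
t=1 Δ0: s8=0 s5=1 s3=1 s0=1 s6=1 s7=0 clk=1 s4=0 s1=0 s9=0
  Δ1: clk:1→0
  (1Δ to stable)
t=2 Δ0: s8=0 s5=1 s3=1 s0=1 s6=1 s7=0 clk=0 s4=0 s1=0 s9=0
  Δ1: clk:0→1
  Δ2: s9:0→1
  (2Δ to stable)
t=3 Δ0: s8=0 s5=1 s3=1 s0=1 s6=1 s7=0 clk=1 s4=0 s1=0 s9=1
  Δ1: clk:1→0
  (1Δ to stable)
t=4 Δ0: s8=0 s5=1 s3=1 s0=1 s6=1 s7=0 clk=0 s4=0 s1=0 s9=1
  Δ1: clk:0→1
  Δ2: s8:0→1
  (2Δ to stable)
t=5 Δ0: s8=1 s5=1 s3=1 s0=1 s6=1 s7=0 clk=1 s4=0 s1=0 s9=1
  Δ1: clk:1→0
  (1Δ to stable)
t=6 Δ0: s8=1 s5=1 s3=1 s0=1 s6=1 s7=0 clk=0 s4=0 s1=0 s9=1
  Δ1: clk:0→1
  Δ2: s9:1→0
  (2Δ to stable)
t=7 Δ0: s8=1 s5=1 s3=1 s0=1 s6=1 s7=0 clk=1 s4=0 s1=0 s9=0
  Δ1: clk:1→0
  (1Δ to stable)
t=8 Δ0: s8=1 s5=1 s3=1 s0=1 s6=1 s7=0 clk=0 s4=0 s1=0 s9=0
  Δ1: clk:0→1
  Δ2: s8:1→0
  (2Δ to stable)
t=9 Δ0: s8=0 s5=1 s3=1 s0=1 s6=1 s7=0 clk=1 s4=0 s1=0 s9=0
  Δ1: clk:1→0
  (1Δ to stable)
t=10 Δ0: s8=0 s5=1 s3=1 s0=1 s6=1 s7=0 clk=0 s4=0 s1=0 s9=0
  Δ1: clk:0→1
  Δ2: s9:0→1
  (2Δ to stable)
t=11 Δ0: s8=0 s5=1 s3=1 s0=1 s6=1 s7=0 clk=1 s4=0 s1=0 s9=1
  Δ1: clk:1→0
  (1Δ to stable)
t=12 Δ0: s8=0 s5=1 s3=1 s0=1 s6=1 s7=0 clk=0 s4=0 s1=0 s9=1
  Δ1: clk:0→1
  Δ2: s8:0→1
  (2Δ to stable)
t=13 Δ0: s8=1 s5=1 s3=1 s0=1 s6=1 s7=0 clk=1 s4=0 s1=0 s9=1
  Δ1: clk:1→0
  (1Δ to stable)
t=14 Δ0: s8=1 s5=1 s3=1 s0=1 s6=1 s7=0 clk=0 s4=0 s1=0 s9=1
  Δ1: clk:0→1
  Δ2: s9:1→0
  (2Δ to stable)
t=15 Δ0: s8=1 s5=1 s3=1 s0=1 s6=1 s7=0 clk=1 s4=0 s1=0 s9=0
  Δ1: clk:1→0
  (1Δ to stable)
t=16 Δ0: s8=1 s5=1 s3=1 s0=1 s6=1 s7=0 clk=0 s4=0 s1=0 s9=0
  Δ1: clk:0→1
  Δ2: s8:1→0
  (2Δ to stable)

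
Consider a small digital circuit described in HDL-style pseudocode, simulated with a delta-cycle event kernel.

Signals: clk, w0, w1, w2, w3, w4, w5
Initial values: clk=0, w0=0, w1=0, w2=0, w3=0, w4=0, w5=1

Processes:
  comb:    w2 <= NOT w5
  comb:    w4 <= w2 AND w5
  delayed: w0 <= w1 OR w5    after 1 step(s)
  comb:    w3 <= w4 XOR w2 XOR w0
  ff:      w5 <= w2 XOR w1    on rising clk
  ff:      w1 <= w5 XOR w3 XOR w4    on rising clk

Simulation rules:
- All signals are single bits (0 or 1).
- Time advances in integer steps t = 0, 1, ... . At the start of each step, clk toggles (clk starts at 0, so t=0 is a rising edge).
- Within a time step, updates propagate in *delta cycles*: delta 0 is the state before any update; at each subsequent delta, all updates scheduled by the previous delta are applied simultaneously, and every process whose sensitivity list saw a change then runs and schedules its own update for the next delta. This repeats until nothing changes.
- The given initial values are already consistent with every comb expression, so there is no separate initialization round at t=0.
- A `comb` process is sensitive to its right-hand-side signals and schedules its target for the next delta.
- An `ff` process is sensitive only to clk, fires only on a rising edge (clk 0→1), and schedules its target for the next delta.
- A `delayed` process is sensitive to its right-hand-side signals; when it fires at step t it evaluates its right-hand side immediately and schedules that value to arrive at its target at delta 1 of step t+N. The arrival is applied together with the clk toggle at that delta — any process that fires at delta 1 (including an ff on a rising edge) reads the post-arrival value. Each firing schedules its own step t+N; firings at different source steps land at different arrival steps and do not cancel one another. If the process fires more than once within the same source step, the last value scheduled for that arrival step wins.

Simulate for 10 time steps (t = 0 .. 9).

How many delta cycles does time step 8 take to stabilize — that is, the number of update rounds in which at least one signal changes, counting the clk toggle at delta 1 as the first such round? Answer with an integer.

[bits: clk,w0,w4,w1,w2,w3,w5]
t=0: Δ0=0000001 Δ1=1000001 Δ2=1001000 Δ3=1001100 Δ4=1001110 | 4Δ
t=1: Δ0=1001110 Δ1=0101110 Δ2=0101100 | 2Δ
t=2: Δ0=0101100 Δ1=1101100 Δ2=1100100 | 2Δ
t=3: Δ0=1100100 Δ1=0000100 Δ2=0000110 | 2Δ
t=4: Δ0=0000110 Δ1=1000110 Δ2=1001111 Δ3=1011011 Δ4=1001011 Δ5=1001001 | 5Δ
t=5: Δ0=1001001 Δ1=0101001 Δ2=0101011 | 2Δ
t=6: Δ0=0101011 Δ1=1101011 Δ2=1100011 | 2Δ
t=7: Δ0=1100011 Δ1=0100011 | 1Δ
t=8: Δ0=0100011 Δ1=1100011 Δ2=1100010 Δ3=1100110 Δ4=1100100 | 4Δ
t=9: Δ0=1100100 Δ1=0000100 Δ2=0000110 | 2Δ

4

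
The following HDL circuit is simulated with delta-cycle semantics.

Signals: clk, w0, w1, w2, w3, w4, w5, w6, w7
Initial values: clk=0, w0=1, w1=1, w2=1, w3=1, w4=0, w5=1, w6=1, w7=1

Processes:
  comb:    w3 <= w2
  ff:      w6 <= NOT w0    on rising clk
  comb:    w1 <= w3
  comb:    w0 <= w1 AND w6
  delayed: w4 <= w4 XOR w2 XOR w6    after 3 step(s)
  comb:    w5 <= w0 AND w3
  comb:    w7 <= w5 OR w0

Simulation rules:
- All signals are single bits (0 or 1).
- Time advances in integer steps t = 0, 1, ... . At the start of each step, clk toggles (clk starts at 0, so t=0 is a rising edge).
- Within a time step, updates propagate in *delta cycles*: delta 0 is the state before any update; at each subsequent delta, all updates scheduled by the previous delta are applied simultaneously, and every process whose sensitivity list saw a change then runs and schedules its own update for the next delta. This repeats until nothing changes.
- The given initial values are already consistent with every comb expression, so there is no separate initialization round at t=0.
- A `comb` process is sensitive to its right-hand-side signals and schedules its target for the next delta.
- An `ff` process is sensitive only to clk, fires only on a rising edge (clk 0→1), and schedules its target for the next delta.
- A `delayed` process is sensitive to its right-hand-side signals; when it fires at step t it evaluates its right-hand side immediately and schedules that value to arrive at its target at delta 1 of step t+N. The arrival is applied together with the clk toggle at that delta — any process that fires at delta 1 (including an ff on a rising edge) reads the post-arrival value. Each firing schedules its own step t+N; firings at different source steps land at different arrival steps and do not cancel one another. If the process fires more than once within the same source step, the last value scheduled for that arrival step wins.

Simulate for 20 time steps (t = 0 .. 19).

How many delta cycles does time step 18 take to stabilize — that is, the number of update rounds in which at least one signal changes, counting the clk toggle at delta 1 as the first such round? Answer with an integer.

4

[bits: w6,w7,w5,w0,clk,w2,w4,w3,w1]
t=0: Δ0=111101011 Δ1=111111011 Δ2=011111011 Δ3=011011011 Δ4=010011011 Δ5=000011011 | 5Δ
t=1: Δ0=000011011 Δ1=000001011 | 1Δ
t=2: Δ0=000001011 Δ1=000011011 Δ2=100011011 Δ3=100111011 Δ4=111111011 | 4Δ
t=3: Δ0=111111011 Δ1=111101111 | 1Δ
t=4: Δ0=111101111 Δ1=111111111 Δ2=011111111 Δ3=011011111 Δ4=010011111 Δ5=000011111 | 5Δ
t=5: Δ0=000011111 Δ1=000001011 | 1Δ
t=6: Δ0=000001011 Δ1=000011111 Δ2=100011111 Δ3=100111111 Δ4=111111111 | 4Δ
t=7: Δ0=111111111 Δ1=111101011 | 1Δ
t=8: Δ0=111101011 Δ1=111111111 Δ2=011111111 Δ3=011011111 Δ4=010011111 Δ5=000011111 | 5Δ
t=9: Δ0=000011111 Δ1=000001111 | 1Δ
t=10: Δ0=000001111 Δ1=000011011 Δ2=100011011 Δ3=100111011 Δ4=111111011 | 4Δ
t=11: Δ0=111111011 Δ1=111101011 | 1Δ
t=12: Δ0=111101011 Δ1=111111011 Δ2=011111011 Δ3=011011011 Δ4=010011011 Δ5=000011011 | 5Δ
t=13: Δ0=000011011 Δ1=000001011 | 1Δ
t=14: Δ0=000001011 Δ1=000011011 Δ2=100011011 Δ3=100111011 Δ4=111111011 | 4Δ
t=15: Δ0=111111011 Δ1=111101111 | 1Δ
t=16: Δ0=111101111 Δ1=111111111 Δ2=011111111 Δ3=011011111 Δ4=010011111 Δ5=000011111 | 5Δ
t=17: Δ0=000011111 Δ1=000001011 | 1Δ
t=18: Δ0=000001011 Δ1=000011111 Δ2=100011111 Δ3=100111111 Δ4=111111111 | 4Δ
t=19: Δ0=111111111 Δ1=111101011 | 1Δ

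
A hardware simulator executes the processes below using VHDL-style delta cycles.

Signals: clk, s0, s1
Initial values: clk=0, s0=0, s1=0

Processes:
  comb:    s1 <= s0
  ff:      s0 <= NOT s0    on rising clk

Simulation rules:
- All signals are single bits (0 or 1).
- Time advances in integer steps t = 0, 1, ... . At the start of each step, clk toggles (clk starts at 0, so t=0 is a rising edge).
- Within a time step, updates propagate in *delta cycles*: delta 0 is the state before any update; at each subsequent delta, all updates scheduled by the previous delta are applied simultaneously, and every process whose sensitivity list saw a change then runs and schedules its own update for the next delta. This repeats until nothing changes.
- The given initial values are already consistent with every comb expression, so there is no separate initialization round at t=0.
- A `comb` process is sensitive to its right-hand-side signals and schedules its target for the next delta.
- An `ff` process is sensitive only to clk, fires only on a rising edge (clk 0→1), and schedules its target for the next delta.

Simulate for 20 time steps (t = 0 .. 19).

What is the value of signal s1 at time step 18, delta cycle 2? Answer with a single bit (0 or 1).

t0.Δ0 clk=0 s0=0 s1=0
t0.Δ1 clk=1 s0=0 s1=0
t0.Δ2 clk=1 s0=1 s1=0
t0.Δ3 clk=1 s0=1 s1=1
t1.Δ0 clk=1 s0=1 s1=1
t1.Δ1 clk=0 s0=1 s1=1
t2.Δ0 clk=0 s0=1 s1=1
t2.Δ1 clk=1 s0=1 s1=1
t2.Δ2 clk=1 s0=0 s1=1
t2.Δ3 clk=1 s0=0 s1=0
t3.Δ0 clk=1 s0=0 s1=0
t3.Δ1 clk=0 s0=0 s1=0
t4.Δ0 clk=0 s0=0 s1=0
t4.Δ1 clk=1 s0=0 s1=0
t4.Δ2 clk=1 s0=1 s1=0
t4.Δ3 clk=1 s0=1 s1=1
t5.Δ0 clk=1 s0=1 s1=1
t5.Δ1 clk=0 s0=1 s1=1
t6.Δ0 clk=0 s0=1 s1=1
t6.Δ1 clk=1 s0=1 s1=1
t6.Δ2 clk=1 s0=0 s1=1
t6.Δ3 clk=1 s0=0 s1=0
t7.Δ0 clk=1 s0=0 s1=0
t7.Δ1 clk=0 s0=0 s1=0
t8.Δ0 clk=0 s0=0 s1=0
t8.Δ1 clk=1 s0=0 s1=0
t8.Δ2 clk=1 s0=1 s1=0
t8.Δ3 clk=1 s0=1 s1=1
t9.Δ0 clk=1 s0=1 s1=1
t9.Δ1 clk=0 s0=1 s1=1
t10.Δ0 clk=0 s0=1 s1=1
t10.Δ1 clk=1 s0=1 s1=1
t10.Δ2 clk=1 s0=0 s1=1
t10.Δ3 clk=1 s0=0 s1=0
t11.Δ0 clk=1 s0=0 s1=0
t11.Δ1 clk=0 s0=0 s1=0
t12.Δ0 clk=0 s0=0 s1=0
t12.Δ1 clk=1 s0=0 s1=0
t12.Δ2 clk=1 s0=1 s1=0
t12.Δ3 clk=1 s0=1 s1=1
t13.Δ0 clk=1 s0=1 s1=1
t13.Δ1 clk=0 s0=1 s1=1
t14.Δ0 clk=0 s0=1 s1=1
t14.Δ1 clk=1 s0=1 s1=1
t14.Δ2 clk=1 s0=0 s1=1
t14.Δ3 clk=1 s0=0 s1=0
t15.Δ0 clk=1 s0=0 s1=0
t15.Δ1 clk=0 s0=0 s1=0
t16.Δ0 clk=0 s0=0 s1=0
t16.Δ1 clk=1 s0=0 s1=0
t16.Δ2 clk=1 s0=1 s1=0
t16.Δ3 clk=1 s0=1 s1=1
t17.Δ0 clk=1 s0=1 s1=1
t17.Δ1 clk=0 s0=1 s1=1
t18.Δ0 clk=0 s0=1 s1=1
t18.Δ1 clk=1 s0=1 s1=1
t18.Δ2 clk=1 s0=0 s1=1
t18.Δ3 clk=1 s0=0 s1=0
t19.Δ0 clk=1 s0=0 s1=0
t19.Δ1 clk=0 s0=0 s1=0

1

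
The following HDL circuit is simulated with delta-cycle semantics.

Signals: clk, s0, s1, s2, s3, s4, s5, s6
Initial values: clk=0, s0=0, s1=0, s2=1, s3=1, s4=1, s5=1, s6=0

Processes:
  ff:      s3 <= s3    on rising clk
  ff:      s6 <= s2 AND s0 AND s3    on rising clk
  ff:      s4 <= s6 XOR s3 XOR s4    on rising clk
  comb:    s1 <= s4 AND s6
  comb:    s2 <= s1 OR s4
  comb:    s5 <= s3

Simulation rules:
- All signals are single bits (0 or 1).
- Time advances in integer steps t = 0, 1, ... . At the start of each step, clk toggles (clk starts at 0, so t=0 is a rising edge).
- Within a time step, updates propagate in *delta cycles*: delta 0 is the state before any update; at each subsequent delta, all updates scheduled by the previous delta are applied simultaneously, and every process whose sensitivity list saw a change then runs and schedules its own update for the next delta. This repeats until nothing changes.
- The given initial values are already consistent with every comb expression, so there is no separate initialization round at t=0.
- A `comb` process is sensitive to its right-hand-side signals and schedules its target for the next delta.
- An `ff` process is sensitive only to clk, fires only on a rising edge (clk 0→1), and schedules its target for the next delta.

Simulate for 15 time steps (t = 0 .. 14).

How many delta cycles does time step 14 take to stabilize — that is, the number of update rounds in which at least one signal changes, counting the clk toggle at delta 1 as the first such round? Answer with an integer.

[bits: s1,s3,s0,s6,s2,s5,clk,s4]
t=0: Δ0=01001101 Δ1=01001111 Δ2=01001110 Δ3=01000110 | 3Δ
t=1: Δ0=01000110 Δ1=01000100 | 1Δ
t=2: Δ0=01000100 Δ1=01000110 Δ2=01000111 Δ3=01001111 | 3Δ
t=3: Δ0=01001111 Δ1=01001101 | 1Δ
t=4: Δ0=01001101 Δ1=01001111 Δ2=01001110 Δ3=01000110 | 3Δ
t=5: Δ0=01000110 Δ1=01000100 | 1Δ
t=6: Δ0=01000100 Δ1=01000110 Δ2=01000111 Δ3=01001111 | 3Δ
t=7: Δ0=01001111 Δ1=01001101 | 1Δ
t=8: Δ0=01001101 Δ1=01001111 Δ2=01001110 Δ3=01000110 | 3Δ
t=9: Δ0=01000110 Δ1=01000100 | 1Δ
t=10: Δ0=01000100 Δ1=01000110 Δ2=01000111 Δ3=01001111 | 3Δ
t=11: Δ0=01001111 Δ1=01001101 | 1Δ
t=12: Δ0=01001101 Δ1=01001111 Δ2=01001110 Δ3=01000110 | 3Δ
t=13: Δ0=01000110 Δ1=01000100 | 1Δ
t=14: Δ0=01000100 Δ1=01000110 Δ2=01000111 Δ3=01001111 | 3Δ

3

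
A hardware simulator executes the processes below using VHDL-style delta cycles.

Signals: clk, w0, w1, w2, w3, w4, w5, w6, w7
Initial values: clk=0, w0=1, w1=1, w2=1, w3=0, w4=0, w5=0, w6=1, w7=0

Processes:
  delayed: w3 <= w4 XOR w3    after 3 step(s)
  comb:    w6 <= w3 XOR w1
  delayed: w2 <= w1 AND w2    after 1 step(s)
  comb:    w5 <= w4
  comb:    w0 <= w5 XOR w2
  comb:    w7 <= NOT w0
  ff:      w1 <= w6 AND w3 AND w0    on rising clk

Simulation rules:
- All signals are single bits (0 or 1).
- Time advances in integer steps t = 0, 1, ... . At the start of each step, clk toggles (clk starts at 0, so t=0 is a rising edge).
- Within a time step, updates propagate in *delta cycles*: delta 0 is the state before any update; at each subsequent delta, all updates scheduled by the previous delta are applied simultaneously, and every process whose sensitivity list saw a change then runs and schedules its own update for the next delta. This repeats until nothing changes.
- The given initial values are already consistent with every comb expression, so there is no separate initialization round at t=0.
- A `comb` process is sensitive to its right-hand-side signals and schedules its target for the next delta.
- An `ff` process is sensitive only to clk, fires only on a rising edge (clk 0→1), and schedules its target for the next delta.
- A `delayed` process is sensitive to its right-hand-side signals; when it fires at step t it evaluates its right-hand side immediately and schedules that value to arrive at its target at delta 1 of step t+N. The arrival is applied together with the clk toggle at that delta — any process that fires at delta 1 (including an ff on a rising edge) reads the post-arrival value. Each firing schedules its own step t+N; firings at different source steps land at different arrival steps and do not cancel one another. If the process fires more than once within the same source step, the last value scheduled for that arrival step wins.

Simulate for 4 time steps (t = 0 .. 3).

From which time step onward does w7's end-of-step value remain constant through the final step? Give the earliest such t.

1

t0.Δ0 clk=0 w7=0 w0=1 w1=1 w5=0 w3=0 w2=1 w6=1 w4=0
t0.Δ1 clk=1 w7=0 w0=1 w1=1 w5=0 w3=0 w2=1 w6=1 w4=0
t0.Δ2 clk=1 w7=0 w0=1 w1=0 w5=0 w3=0 w2=1 w6=1 w4=0
t0.Δ3 clk=1 w7=0 w0=1 w1=0 w5=0 w3=0 w2=1 w6=0 w4=0
t1.Δ0 clk=1 w7=0 w0=1 w1=0 w5=0 w3=0 w2=1 w6=0 w4=0
t1.Δ1 clk=0 w7=0 w0=1 w1=0 w5=0 w3=0 w2=0 w6=0 w4=0
t1.Δ2 clk=0 w7=0 w0=0 w1=0 w5=0 w3=0 w2=0 w6=0 w4=0
t1.Δ3 clk=0 w7=1 w0=0 w1=0 w5=0 w3=0 w2=0 w6=0 w4=0
t2.Δ0 clk=0 w7=1 w0=0 w1=0 w5=0 w3=0 w2=0 w6=0 w4=0
t2.Δ1 clk=1 w7=1 w0=0 w1=0 w5=0 w3=0 w2=0 w6=0 w4=0
t3.Δ0 clk=1 w7=1 w0=0 w1=0 w5=0 w3=0 w2=0 w6=0 w4=0
t3.Δ1 clk=0 w7=1 w0=0 w1=0 w5=0 w3=0 w2=0 w6=0 w4=0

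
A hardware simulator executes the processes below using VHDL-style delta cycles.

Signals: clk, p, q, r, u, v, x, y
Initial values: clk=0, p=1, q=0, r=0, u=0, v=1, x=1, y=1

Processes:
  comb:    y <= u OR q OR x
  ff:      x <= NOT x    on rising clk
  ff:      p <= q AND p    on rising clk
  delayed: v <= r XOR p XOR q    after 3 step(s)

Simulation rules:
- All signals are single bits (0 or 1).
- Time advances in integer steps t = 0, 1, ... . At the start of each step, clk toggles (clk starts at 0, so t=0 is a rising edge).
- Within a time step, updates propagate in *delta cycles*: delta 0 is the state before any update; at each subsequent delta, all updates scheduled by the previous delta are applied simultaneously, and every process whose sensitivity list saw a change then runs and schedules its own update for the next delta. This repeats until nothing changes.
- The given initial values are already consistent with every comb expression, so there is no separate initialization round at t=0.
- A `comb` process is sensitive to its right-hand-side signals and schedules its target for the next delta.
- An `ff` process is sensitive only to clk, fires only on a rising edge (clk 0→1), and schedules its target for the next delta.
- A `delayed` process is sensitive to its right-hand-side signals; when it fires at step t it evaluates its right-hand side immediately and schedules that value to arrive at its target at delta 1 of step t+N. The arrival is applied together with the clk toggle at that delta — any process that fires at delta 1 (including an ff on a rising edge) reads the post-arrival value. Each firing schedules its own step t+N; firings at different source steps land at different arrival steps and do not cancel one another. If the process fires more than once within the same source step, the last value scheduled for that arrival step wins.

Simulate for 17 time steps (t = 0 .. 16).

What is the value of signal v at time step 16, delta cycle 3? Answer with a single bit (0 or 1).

0

t=0 Δ0: u=0 clk=0 q=0 y=1 p=1 v=1 x=1 r=0
  Δ1: clk:0→1
  Δ2: p:1→0, x:1→0
  Δ3: y:1→0
  (3Δ to stable)
t=1 Δ0: u=0 clk=1 q=0 y=0 p=0 v=1 x=0 r=0
  Δ1: clk:1→0
  (1Δ to stable)
t=2 Δ0: u=0 clk=0 q=0 y=0 p=0 v=1 x=0 r=0
  Δ1: clk:0→1
  Δ2: x:0→1
  Δ3: y:0→1
  (3Δ to stable)
t=3 Δ0: u=0 clk=1 q=0 y=1 p=0 v=1 x=1 r=0
  Δ1: clk:1→0, v:1→0
  (1Δ to stable)
t=4 Δ0: u=0 clk=0 q=0 y=1 p=0 v=0 x=1 r=0
  Δ1: clk:0→1
  Δ2: x:1→0
  Δ3: y:1→0
  (3Δ to stable)
t=5 Δ0: u=0 clk=1 q=0 y=0 p=0 v=0 x=0 r=0
  Δ1: clk:1→0
  (1Δ to stable)
t=6 Δ0: u=0 clk=0 q=0 y=0 p=0 v=0 x=0 r=0
  Δ1: clk:0→1
  Δ2: x:0→1
  Δ3: y:0→1
  (3Δ to stable)
t=7 Δ0: u=0 clk=1 q=0 y=1 p=0 v=0 x=1 r=0
  Δ1: clk:1→0
  (1Δ to stable)
t=8 Δ0: u=0 clk=0 q=0 y=1 p=0 v=0 x=1 r=0
  Δ1: clk:0→1
  Δ2: x:1→0
  Δ3: y:1→0
  (3Δ to stable)
t=9 Δ0: u=0 clk=1 q=0 y=0 p=0 v=0 x=0 r=0
  Δ1: clk:1→0
  (1Δ to stable)
t=10 Δ0: u=0 clk=0 q=0 y=0 p=0 v=0 x=0 r=0
  Δ1: clk:0→1
  Δ2: x:0→1
  Δ3: y:0→1
  (3Δ to stable)
t=11 Δ0: u=0 clk=1 q=0 y=1 p=0 v=0 x=1 r=0
  Δ1: clk:1→0
  (1Δ to stable)
t=12 Δ0: u=0 clk=0 q=0 y=1 p=0 v=0 x=1 r=0
  Δ1: clk:0→1
  Δ2: x:1→0
  Δ3: y:1→0
  (3Δ to stable)
t=13 Δ0: u=0 clk=1 q=0 y=0 p=0 v=0 x=0 r=0
  Δ1: clk:1→0
  (1Δ to stable)
t=14 Δ0: u=0 clk=0 q=0 y=0 p=0 v=0 x=0 r=0
  Δ1: clk:0→1
  Δ2: x:0→1
  Δ3: y:0→1
  (3Δ to stable)
t=15 Δ0: u=0 clk=1 q=0 y=1 p=0 v=0 x=1 r=0
  Δ1: clk:1→0
  (1Δ to stable)
t=16 Δ0: u=0 clk=0 q=0 y=1 p=0 v=0 x=1 r=0
  Δ1: clk:0→1
  Δ2: x:1→0
  Δ3: y:1→0
  (3Δ to stable)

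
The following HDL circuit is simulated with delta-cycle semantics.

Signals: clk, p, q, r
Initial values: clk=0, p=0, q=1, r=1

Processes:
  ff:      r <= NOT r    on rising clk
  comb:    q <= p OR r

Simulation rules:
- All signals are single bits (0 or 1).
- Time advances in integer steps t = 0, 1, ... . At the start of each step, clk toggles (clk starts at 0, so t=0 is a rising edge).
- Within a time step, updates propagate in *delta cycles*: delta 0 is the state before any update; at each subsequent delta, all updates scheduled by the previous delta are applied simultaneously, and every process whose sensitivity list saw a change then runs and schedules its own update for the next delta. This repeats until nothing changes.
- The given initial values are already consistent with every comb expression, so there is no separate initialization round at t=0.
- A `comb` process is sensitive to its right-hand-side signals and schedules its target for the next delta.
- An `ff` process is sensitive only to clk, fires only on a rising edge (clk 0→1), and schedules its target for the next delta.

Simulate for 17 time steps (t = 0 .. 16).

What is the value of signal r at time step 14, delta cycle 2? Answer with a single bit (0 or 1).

1

[bits: q,clk,r,p]
t=0: Δ0=1010 Δ1=1110 Δ2=1100 Δ3=0100 | 3Δ
t=1: Δ0=0100 Δ1=0000 | 1Δ
t=2: Δ0=0000 Δ1=0100 Δ2=0110 Δ3=1110 | 3Δ
t=3: Δ0=1110 Δ1=1010 | 1Δ
t=4: Δ0=1010 Δ1=1110 Δ2=1100 Δ3=0100 | 3Δ
t=5: Δ0=0100 Δ1=0000 | 1Δ
t=6: Δ0=0000 Δ1=0100 Δ2=0110 Δ3=1110 | 3Δ
t=7: Δ0=1110 Δ1=1010 | 1Δ
t=8: Δ0=1010 Δ1=1110 Δ2=1100 Δ3=0100 | 3Δ
t=9: Δ0=0100 Δ1=0000 | 1Δ
t=10: Δ0=0000 Δ1=0100 Δ2=0110 Δ3=1110 | 3Δ
t=11: Δ0=1110 Δ1=1010 | 1Δ
t=12: Δ0=1010 Δ1=1110 Δ2=1100 Δ3=0100 | 3Δ
t=13: Δ0=0100 Δ1=0000 | 1Δ
t=14: Δ0=0000 Δ1=0100 Δ2=0110 Δ3=1110 | 3Δ
t=15: Δ0=1110 Δ1=1010 | 1Δ
t=16: Δ0=1010 Δ1=1110 Δ2=1100 Δ3=0100 | 3Δ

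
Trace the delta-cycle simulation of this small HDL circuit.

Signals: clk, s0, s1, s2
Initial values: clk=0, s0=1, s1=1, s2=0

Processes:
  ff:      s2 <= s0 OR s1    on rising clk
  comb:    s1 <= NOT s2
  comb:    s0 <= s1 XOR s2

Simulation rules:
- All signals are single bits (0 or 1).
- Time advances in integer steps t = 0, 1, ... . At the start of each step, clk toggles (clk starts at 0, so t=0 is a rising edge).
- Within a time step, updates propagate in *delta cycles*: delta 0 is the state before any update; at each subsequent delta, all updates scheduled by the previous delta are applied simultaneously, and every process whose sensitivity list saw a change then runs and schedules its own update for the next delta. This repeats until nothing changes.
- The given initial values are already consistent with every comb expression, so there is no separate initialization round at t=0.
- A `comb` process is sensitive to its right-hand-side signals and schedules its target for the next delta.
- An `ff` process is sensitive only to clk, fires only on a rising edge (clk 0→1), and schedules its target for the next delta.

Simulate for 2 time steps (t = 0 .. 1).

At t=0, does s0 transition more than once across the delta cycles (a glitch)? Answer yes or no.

t=0 Δ0: s2=0 s1=1 s0=1 clk=0
  Δ1: clk:0→1
  Δ2: s2:0→1
  Δ3: s1:1→0, s0:1→0
  Δ4: s0:0→1
  (4Δ to stable)
t=1 Δ0: s2=1 s1=0 s0=1 clk=1
  Δ1: clk:1→0
  (1Δ to stable)

yes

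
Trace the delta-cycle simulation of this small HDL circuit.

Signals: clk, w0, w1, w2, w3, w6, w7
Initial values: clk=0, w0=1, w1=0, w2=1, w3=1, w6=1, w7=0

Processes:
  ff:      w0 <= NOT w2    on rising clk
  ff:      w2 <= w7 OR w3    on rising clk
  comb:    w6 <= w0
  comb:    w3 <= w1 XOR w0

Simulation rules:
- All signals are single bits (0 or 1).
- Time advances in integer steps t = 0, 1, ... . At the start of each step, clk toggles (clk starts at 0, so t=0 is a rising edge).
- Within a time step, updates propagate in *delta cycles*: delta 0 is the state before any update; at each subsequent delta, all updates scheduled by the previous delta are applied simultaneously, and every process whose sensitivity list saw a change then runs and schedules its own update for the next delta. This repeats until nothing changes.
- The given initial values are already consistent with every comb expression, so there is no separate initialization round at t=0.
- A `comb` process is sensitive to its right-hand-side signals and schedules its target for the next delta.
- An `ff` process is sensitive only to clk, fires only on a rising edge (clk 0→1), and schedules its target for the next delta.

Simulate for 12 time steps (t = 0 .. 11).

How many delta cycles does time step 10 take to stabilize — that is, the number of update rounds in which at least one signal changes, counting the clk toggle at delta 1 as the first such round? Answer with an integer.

2

t0.Δ0 w0=1 w6=1 w7=0 w2=1 clk=0 w1=0 w3=1
t0.Δ1 w0=1 w6=1 w7=0 w2=1 clk=1 w1=0 w3=1
t0.Δ2 w0=0 w6=1 w7=0 w2=1 clk=1 w1=0 w3=1
t0.Δ3 w0=0 w6=0 w7=0 w2=1 clk=1 w1=0 w3=0
t1.Δ0 w0=0 w6=0 w7=0 w2=1 clk=1 w1=0 w3=0
t1.Δ1 w0=0 w6=0 w7=0 w2=1 clk=0 w1=0 w3=0
t2.Δ0 w0=0 w6=0 w7=0 w2=1 clk=0 w1=0 w3=0
t2.Δ1 w0=0 w6=0 w7=0 w2=1 clk=1 w1=0 w3=0
t2.Δ2 w0=0 w6=0 w7=0 w2=0 clk=1 w1=0 w3=0
t3.Δ0 w0=0 w6=0 w7=0 w2=0 clk=1 w1=0 w3=0
t3.Δ1 w0=0 w6=0 w7=0 w2=0 clk=0 w1=0 w3=0
t4.Δ0 w0=0 w6=0 w7=0 w2=0 clk=0 w1=0 w3=0
t4.Δ1 w0=0 w6=0 w7=0 w2=0 clk=1 w1=0 w3=0
t4.Δ2 w0=1 w6=0 w7=0 w2=0 clk=1 w1=0 w3=0
t4.Δ3 w0=1 w6=1 w7=0 w2=0 clk=1 w1=0 w3=1
t5.Δ0 w0=1 w6=1 w7=0 w2=0 clk=1 w1=0 w3=1
t5.Δ1 w0=1 w6=1 w7=0 w2=0 clk=0 w1=0 w3=1
t6.Δ0 w0=1 w6=1 w7=0 w2=0 clk=0 w1=0 w3=1
t6.Δ1 w0=1 w6=1 w7=0 w2=0 clk=1 w1=0 w3=1
t6.Δ2 w0=1 w6=1 w7=0 w2=1 clk=1 w1=0 w3=1
t7.Δ0 w0=1 w6=1 w7=0 w2=1 clk=1 w1=0 w3=1
t7.Δ1 w0=1 w6=1 w7=0 w2=1 clk=0 w1=0 w3=1
t8.Δ0 w0=1 w6=1 w7=0 w2=1 clk=0 w1=0 w3=1
t8.Δ1 w0=1 w6=1 w7=0 w2=1 clk=1 w1=0 w3=1
t8.Δ2 w0=0 w6=1 w7=0 w2=1 clk=1 w1=0 w3=1
t8.Δ3 w0=0 w6=0 w7=0 w2=1 clk=1 w1=0 w3=0
t9.Δ0 w0=0 w6=0 w7=0 w2=1 clk=1 w1=0 w3=0
t9.Δ1 w0=0 w6=0 w7=0 w2=1 clk=0 w1=0 w3=0
t10.Δ0 w0=0 w6=0 w7=0 w2=1 clk=0 w1=0 w3=0
t10.Δ1 w0=0 w6=0 w7=0 w2=1 clk=1 w1=0 w3=0
t10.Δ2 w0=0 w6=0 w7=0 w2=0 clk=1 w1=0 w3=0
t11.Δ0 w0=0 w6=0 w7=0 w2=0 clk=1 w1=0 w3=0
t11.Δ1 w0=0 w6=0 w7=0 w2=0 clk=0 w1=0 w3=0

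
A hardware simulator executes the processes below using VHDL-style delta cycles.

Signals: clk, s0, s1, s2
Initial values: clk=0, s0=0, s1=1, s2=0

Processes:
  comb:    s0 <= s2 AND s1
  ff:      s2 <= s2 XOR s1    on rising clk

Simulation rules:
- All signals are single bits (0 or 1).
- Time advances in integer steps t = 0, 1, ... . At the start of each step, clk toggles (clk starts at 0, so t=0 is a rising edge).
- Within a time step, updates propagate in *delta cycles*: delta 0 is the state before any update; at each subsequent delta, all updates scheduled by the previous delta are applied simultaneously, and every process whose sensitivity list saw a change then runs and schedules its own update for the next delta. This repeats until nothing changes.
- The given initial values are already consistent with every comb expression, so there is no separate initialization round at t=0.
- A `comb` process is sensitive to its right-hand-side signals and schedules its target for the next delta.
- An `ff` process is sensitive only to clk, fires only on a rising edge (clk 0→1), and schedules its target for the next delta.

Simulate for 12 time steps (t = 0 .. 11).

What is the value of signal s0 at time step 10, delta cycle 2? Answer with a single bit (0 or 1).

1

[bits: clk,s1,s0,s2]
t=0: Δ0=0100 Δ1=1100 Δ2=1101 Δ3=1111 | 3Δ
t=1: Δ0=1111 Δ1=0111 | 1Δ
t=2: Δ0=0111 Δ1=1111 Δ2=1110 Δ3=1100 | 3Δ
t=3: Δ0=1100 Δ1=0100 | 1Δ
t=4: Δ0=0100 Δ1=1100 Δ2=1101 Δ3=1111 | 3Δ
t=5: Δ0=1111 Δ1=0111 | 1Δ
t=6: Δ0=0111 Δ1=1111 Δ2=1110 Δ3=1100 | 3Δ
t=7: Δ0=1100 Δ1=0100 | 1Δ
t=8: Δ0=0100 Δ1=1100 Δ2=1101 Δ3=1111 | 3Δ
t=9: Δ0=1111 Δ1=0111 | 1Δ
t=10: Δ0=0111 Δ1=1111 Δ2=1110 Δ3=1100 | 3Δ
t=11: Δ0=1100 Δ1=0100 | 1Δ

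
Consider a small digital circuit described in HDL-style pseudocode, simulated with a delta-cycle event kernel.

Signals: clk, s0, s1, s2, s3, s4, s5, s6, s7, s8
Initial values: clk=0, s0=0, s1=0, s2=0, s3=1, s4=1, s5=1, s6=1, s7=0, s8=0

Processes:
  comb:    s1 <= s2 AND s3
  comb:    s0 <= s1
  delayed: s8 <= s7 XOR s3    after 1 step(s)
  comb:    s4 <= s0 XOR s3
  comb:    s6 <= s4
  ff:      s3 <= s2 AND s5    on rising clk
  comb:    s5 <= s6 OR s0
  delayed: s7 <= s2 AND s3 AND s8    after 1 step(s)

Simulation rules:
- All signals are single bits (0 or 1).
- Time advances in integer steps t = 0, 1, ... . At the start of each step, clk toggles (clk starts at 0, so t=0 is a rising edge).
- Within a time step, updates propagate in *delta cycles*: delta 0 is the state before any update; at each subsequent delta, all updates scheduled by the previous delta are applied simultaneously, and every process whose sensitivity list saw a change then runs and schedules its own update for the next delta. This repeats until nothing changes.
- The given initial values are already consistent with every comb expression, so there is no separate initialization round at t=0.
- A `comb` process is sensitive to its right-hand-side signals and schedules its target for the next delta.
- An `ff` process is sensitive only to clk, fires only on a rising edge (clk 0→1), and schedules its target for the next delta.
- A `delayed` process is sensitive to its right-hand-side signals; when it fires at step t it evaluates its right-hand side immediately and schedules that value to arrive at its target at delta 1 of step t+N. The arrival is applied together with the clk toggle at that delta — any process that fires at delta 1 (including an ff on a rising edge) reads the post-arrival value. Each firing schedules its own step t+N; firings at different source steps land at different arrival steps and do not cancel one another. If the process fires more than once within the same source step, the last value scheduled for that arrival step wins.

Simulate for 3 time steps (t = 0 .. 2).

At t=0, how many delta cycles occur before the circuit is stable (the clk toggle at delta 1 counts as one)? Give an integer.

[bits: s5,s6,s0,s3,s1,s4,s8,s2,clk,s7]
t=0: Δ0=1101010000 Δ1=1101010010 Δ2=1100010010 Δ3=1100000010 Δ4=1000000010 Δ5=0000000010 | 5Δ
t=1: Δ0=0000000010 Δ1=0000000000 | 1Δ
t=2: Δ0=0000000000 Δ1=0000000010 | 1Δ

5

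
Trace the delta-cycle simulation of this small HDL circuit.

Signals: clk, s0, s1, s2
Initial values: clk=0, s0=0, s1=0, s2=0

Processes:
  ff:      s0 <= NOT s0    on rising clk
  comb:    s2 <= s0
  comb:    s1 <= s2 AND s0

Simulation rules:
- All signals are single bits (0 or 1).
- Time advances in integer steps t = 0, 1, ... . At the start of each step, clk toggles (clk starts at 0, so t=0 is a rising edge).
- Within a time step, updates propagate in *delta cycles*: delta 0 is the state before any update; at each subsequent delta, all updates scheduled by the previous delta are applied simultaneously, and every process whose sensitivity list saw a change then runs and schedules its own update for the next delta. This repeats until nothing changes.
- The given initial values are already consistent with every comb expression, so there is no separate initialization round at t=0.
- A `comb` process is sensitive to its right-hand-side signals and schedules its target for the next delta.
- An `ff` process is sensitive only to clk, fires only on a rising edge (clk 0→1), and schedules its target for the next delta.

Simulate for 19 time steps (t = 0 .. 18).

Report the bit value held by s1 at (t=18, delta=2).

[bits: s1,s2,s0,clk]
t=0: Δ0=0000 Δ1=0001 Δ2=0011 Δ3=0111 Δ4=1111 | 4Δ
t=1: Δ0=1111 Δ1=1110 | 1Δ
t=2: Δ0=1110 Δ1=1111 Δ2=1101 Δ3=0001 | 3Δ
t=3: Δ0=0001 Δ1=0000 | 1Δ
t=4: Δ0=0000 Δ1=0001 Δ2=0011 Δ3=0111 Δ4=1111 | 4Δ
t=5: Δ0=1111 Δ1=1110 | 1Δ
t=6: Δ0=1110 Δ1=1111 Δ2=1101 Δ3=0001 | 3Δ
t=7: Δ0=0001 Δ1=0000 | 1Δ
t=8: Δ0=0000 Δ1=0001 Δ2=0011 Δ3=0111 Δ4=1111 | 4Δ
t=9: Δ0=1111 Δ1=1110 | 1Δ
t=10: Δ0=1110 Δ1=1111 Δ2=1101 Δ3=0001 | 3Δ
t=11: Δ0=0001 Δ1=0000 | 1Δ
t=12: Δ0=0000 Δ1=0001 Δ2=0011 Δ3=0111 Δ4=1111 | 4Δ
t=13: Δ0=1111 Δ1=1110 | 1Δ
t=14: Δ0=1110 Δ1=1111 Δ2=1101 Δ3=0001 | 3Δ
t=15: Δ0=0001 Δ1=0000 | 1Δ
t=16: Δ0=0000 Δ1=0001 Δ2=0011 Δ3=0111 Δ4=1111 | 4Δ
t=17: Δ0=1111 Δ1=1110 | 1Δ
t=18: Δ0=1110 Δ1=1111 Δ2=1101 Δ3=0001 | 3Δ

1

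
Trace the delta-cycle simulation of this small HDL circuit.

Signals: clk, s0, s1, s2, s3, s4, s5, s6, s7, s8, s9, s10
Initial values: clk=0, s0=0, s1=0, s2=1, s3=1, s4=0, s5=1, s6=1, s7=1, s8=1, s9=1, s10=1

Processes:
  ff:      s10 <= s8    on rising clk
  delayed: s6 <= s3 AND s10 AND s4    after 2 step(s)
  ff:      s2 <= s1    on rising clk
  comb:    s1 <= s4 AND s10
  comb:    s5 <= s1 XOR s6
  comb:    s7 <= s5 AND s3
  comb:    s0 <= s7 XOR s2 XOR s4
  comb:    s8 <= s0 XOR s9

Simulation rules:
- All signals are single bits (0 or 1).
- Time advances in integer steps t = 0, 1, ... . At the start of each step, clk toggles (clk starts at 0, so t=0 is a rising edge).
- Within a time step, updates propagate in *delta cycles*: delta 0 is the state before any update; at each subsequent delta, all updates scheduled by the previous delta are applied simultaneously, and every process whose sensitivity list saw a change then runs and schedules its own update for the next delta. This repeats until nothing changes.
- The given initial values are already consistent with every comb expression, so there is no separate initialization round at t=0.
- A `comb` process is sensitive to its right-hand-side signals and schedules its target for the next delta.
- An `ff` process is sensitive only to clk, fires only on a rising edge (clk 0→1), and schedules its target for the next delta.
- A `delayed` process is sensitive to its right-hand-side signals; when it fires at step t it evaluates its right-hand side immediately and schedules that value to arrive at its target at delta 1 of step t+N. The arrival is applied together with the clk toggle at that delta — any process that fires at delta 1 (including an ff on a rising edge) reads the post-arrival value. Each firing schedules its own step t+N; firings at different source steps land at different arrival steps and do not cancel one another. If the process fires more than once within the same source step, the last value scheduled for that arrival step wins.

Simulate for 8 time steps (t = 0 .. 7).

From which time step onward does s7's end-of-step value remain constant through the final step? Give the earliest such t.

4

[bits: clk,s0,s7,s10,s3,s2,s5,s8,s6,s1,s9,s4]
t=0: Δ0=001111111010 Δ1=101111111010 Δ2=101110111010 Δ3=111110111010 Δ4=111110101010 | 4Δ
t=1: Δ0=111110101010 Δ1=011110101010 | 1Δ
t=2: Δ0=011110101010 Δ1=111110101010 Δ2=111010101010 | 2Δ
t=3: Δ0=111010101010 Δ1=011010101010 | 1Δ
t=4: Δ0=011010101010 Δ1=111010100010 Δ2=111010000010 Δ3=110010000010 Δ4=100010000010 Δ5=100010010010 | 5Δ
t=5: Δ0=100010010010 Δ1=000010010010 | 1Δ
t=6: Δ0=000010010010 Δ1=100010010010 Δ2=100110010010 | 2Δ
t=7: Δ0=100110010010 Δ1=000110010010 | 1Δ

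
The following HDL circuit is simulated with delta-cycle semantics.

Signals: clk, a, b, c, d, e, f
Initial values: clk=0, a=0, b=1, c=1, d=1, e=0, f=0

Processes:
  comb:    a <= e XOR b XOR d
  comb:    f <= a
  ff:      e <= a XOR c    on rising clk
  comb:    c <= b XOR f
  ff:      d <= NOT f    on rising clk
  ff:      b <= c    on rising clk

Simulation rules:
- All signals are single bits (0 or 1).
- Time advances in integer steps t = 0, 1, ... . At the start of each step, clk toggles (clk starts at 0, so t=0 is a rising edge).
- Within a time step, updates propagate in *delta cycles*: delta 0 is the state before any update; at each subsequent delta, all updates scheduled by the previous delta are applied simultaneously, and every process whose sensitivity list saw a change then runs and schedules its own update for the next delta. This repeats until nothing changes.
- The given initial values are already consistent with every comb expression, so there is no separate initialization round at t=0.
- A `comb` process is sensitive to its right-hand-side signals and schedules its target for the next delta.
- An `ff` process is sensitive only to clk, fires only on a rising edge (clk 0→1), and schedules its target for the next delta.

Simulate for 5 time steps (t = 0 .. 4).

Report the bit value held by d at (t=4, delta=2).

0

[bits: c,d,f,a,e,clk,b]
t=0: Δ0=1100001 Δ1=1100011 Δ2=1100111 Δ3=1101111 Δ4=1111111 Δ5=0111111 | 5Δ
t=1: Δ0=0111111 Δ1=0111101 | 1Δ
t=2: Δ0=0111101 Δ1=0111111 Δ2=0011110 Δ3=1011110 | 3Δ
t=3: Δ0=1011110 Δ1=1011100 | 1Δ
t=4: Δ0=1011100 Δ1=1011110 Δ2=1011011 Δ3=0011011 | 3Δ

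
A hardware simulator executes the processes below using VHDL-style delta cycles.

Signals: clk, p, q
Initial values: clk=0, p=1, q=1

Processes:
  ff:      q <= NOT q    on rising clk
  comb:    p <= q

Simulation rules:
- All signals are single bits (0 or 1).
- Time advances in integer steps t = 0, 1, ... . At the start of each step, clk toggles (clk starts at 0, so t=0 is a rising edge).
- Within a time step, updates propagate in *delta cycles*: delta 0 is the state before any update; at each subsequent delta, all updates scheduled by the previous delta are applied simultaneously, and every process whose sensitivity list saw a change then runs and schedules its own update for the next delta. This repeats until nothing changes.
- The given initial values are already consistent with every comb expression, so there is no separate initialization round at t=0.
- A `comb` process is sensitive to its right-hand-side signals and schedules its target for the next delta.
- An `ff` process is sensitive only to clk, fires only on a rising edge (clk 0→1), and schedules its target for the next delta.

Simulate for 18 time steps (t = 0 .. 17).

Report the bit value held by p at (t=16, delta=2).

[bits: clk,q,p]
t=0: Δ0=011 Δ1=111 Δ2=101 Δ3=100 | 3Δ
t=1: Δ0=100 Δ1=000 | 1Δ
t=2: Δ0=000 Δ1=100 Δ2=110 Δ3=111 | 3Δ
t=3: Δ0=111 Δ1=011 | 1Δ
t=4: Δ0=011 Δ1=111 Δ2=101 Δ3=100 | 3Δ
t=5: Δ0=100 Δ1=000 | 1Δ
t=6: Δ0=000 Δ1=100 Δ2=110 Δ3=111 | 3Δ
t=7: Δ0=111 Δ1=011 | 1Δ
t=8: Δ0=011 Δ1=111 Δ2=101 Δ3=100 | 3Δ
t=9: Δ0=100 Δ1=000 | 1Δ
t=10: Δ0=000 Δ1=100 Δ2=110 Δ3=111 | 3Δ
t=11: Δ0=111 Δ1=011 | 1Δ
t=12: Δ0=011 Δ1=111 Δ2=101 Δ3=100 | 3Δ
t=13: Δ0=100 Δ1=000 | 1Δ
t=14: Δ0=000 Δ1=100 Δ2=110 Δ3=111 | 3Δ
t=15: Δ0=111 Δ1=011 | 1Δ
t=16: Δ0=011 Δ1=111 Δ2=101 Δ3=100 | 3Δ
t=17: Δ0=100 Δ1=000 | 1Δ

1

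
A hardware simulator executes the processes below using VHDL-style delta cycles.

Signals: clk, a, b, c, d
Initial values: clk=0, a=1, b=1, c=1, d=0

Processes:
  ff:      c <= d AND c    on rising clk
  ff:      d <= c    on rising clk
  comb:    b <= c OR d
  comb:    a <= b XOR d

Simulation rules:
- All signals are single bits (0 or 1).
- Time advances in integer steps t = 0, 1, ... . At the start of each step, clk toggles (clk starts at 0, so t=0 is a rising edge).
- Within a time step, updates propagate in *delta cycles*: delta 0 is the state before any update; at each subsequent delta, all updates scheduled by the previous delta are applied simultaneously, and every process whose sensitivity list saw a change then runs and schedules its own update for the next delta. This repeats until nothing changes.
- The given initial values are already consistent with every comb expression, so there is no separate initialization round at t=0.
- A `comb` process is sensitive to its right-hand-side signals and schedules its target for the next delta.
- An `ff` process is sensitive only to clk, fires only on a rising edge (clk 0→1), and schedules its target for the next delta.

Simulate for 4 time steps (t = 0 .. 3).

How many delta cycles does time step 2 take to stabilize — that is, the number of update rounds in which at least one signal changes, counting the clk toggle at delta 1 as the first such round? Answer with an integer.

4

t0.Δ0 d=0 c=1 b=1 a=1 clk=0
t0.Δ1 d=0 c=1 b=1 a=1 clk=1
t0.Δ2 d=1 c=0 b=1 a=1 clk=1
t0.Δ3 d=1 c=0 b=1 a=0 clk=1
t1.Δ0 d=1 c=0 b=1 a=0 clk=1
t1.Δ1 d=1 c=0 b=1 a=0 clk=0
t2.Δ0 d=1 c=0 b=1 a=0 clk=0
t2.Δ1 d=1 c=0 b=1 a=0 clk=1
t2.Δ2 d=0 c=0 b=1 a=0 clk=1
t2.Δ3 d=0 c=0 b=0 a=1 clk=1
t2.Δ4 d=0 c=0 b=0 a=0 clk=1
t3.Δ0 d=0 c=0 b=0 a=0 clk=1
t3.Δ1 d=0 c=0 b=0 a=0 clk=0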